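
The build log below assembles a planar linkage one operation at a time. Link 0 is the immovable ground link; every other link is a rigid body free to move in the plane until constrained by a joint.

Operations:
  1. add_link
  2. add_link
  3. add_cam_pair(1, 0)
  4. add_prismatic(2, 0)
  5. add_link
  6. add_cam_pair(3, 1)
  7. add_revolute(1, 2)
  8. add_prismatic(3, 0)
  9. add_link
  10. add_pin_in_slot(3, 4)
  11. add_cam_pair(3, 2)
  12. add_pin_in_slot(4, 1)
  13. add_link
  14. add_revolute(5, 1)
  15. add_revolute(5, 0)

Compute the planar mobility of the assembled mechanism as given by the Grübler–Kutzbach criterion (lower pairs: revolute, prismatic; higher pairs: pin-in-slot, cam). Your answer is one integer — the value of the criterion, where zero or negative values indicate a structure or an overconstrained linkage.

M = 0

(L,J1,J2)=(1,0,0); link0 fixed
link1: (2,0,0)
link2: (3,0,0)
C 1-0 [J2]: (3,0,1)
P 2-0 [J1]: (3,1,1)
link3: (4,1,1)
C 3-1 [J2]: (4,1,2)
R 1-2 [J1]: (4,2,2)
P 3-0 [J1]: (4,3,2)
link4: (5,3,2)
PS 3-4 [J2]: (5,3,3)
C 3-2 [J2]: (5,3,4)
PS 4-1 [J2]: (5,3,5)
link5: (6,3,5)
R 5-1 [J1]: (6,4,5)
R 5-0 [J1]: (6,5,5)
Grübler: 3·5 − 2·5 − 5 = 0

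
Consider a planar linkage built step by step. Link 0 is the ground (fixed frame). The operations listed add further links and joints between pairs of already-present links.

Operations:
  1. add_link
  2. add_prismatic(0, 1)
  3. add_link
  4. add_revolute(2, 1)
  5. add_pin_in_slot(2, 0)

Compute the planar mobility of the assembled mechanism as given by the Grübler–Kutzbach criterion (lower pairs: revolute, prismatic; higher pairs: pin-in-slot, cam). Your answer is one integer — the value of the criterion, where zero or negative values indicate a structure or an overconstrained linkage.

ground; <1,0,0>
#1 <2,0,0>
P:0↔1 J1 <2,1,0>
#2 <3,1,0>
R:2↔1 J1 <3,2,0>
PS:2↔0 J2 <3,2,1>
3×2 − 2×2 − 1×1 = 1

M = 1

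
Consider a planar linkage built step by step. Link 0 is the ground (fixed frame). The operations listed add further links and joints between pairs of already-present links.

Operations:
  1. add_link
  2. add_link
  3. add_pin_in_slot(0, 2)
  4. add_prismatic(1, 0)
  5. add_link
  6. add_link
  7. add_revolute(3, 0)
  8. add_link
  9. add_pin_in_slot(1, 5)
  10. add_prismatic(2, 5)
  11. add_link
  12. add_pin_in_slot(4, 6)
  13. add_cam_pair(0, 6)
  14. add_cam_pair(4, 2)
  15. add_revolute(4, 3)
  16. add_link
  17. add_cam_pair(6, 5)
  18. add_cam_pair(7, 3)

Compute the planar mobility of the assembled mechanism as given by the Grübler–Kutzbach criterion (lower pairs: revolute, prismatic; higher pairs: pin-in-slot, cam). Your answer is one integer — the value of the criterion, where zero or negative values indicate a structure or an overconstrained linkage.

M = 6

link 0 = ground. State L|J1|J2 = 1|0|0
+link1  2|0|0
+link2  3|0|0
PS(0,2) f=2→J2  3|0|1
P(1,0) f=1→J1  3|1|1
+link3  4|1|1
+link4  5|1|1
R(3,0) f=1→J1  5|2|1
+link5  6|2|1
PS(1,5) f=2→J2  6|2|2
P(2,5) f=1→J1  6|3|2
+link6  7|3|2
PS(4,6) f=2→J2  7|3|3
C(0,6) f=2→J2  7|3|4
C(4,2) f=2→J2  7|3|5
R(4,3) f=1→J1  7|4|5
+link7  8|4|5
C(6,5) f=2→J2  8|4|6
C(7,3) f=2→J2  8|4|7
M = 3(8−1)−2·4−7 = 21−8−7 = 6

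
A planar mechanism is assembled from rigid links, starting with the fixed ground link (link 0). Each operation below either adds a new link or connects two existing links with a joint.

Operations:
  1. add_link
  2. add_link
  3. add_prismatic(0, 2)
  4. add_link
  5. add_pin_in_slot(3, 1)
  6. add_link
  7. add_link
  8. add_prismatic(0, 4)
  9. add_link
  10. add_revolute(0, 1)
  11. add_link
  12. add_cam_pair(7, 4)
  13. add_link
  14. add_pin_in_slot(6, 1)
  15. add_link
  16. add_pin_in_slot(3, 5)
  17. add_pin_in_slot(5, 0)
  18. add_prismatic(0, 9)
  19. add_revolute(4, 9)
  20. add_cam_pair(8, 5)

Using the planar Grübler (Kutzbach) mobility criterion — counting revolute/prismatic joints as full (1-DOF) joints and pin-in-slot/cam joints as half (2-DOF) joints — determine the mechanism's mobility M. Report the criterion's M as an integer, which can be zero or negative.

M = 11

link 0 = ground. State L|J1|J2 = 1|0|0
+link1  2|0|0
+link2  3|0|0
P(0,2) f=1→J1  3|1|0
+link3  4|1|0
PS(3,1) f=2→J2  4|1|1
+link4  5|1|1
+link5  6|1|1
P(0,4) f=1→J1  6|2|1
+link6  7|2|1
R(0,1) f=1→J1  7|3|1
+link7  8|3|1
C(7,4) f=2→J2  8|3|2
+link8  9|3|2
PS(6,1) f=2→J2  9|3|3
+link9  10|3|3
PS(3,5) f=2→J2  10|3|4
PS(5,0) f=2→J2  10|3|5
P(0,9) f=1→J1  10|4|5
R(4,9) f=1→J1  10|5|5
C(8,5) f=2→J2  10|5|6
M = 3(10−1)−2·5−6 = 27−10−6 = 11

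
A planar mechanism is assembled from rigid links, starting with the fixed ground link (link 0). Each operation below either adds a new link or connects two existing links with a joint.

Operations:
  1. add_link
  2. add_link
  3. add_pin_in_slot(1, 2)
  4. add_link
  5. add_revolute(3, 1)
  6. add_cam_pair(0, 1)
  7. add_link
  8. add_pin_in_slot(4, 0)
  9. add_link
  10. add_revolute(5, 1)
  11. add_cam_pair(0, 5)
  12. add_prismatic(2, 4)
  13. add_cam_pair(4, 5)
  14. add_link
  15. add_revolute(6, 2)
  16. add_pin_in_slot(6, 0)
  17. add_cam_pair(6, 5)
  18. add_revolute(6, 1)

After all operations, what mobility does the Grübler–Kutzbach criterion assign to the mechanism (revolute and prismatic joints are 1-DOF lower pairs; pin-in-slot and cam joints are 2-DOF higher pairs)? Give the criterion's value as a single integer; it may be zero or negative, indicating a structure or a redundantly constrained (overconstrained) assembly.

M = 1

link 0 = ground. State L|J1|J2 = 1|0|0
+link1  2|0|0
+link2  3|0|0
PS(1,2) f=2→J2  3|0|1
+link3  4|0|1
R(3,1) f=1→J1  4|1|1
C(0,1) f=2→J2  4|1|2
+link4  5|1|2
PS(4,0) f=2→J2  5|1|3
+link5  6|1|3
R(5,1) f=1→J1  6|2|3
C(0,5) f=2→J2  6|2|4
P(2,4) f=1→J1  6|3|4
C(4,5) f=2→J2  6|3|5
+link6  7|3|5
R(6,2) f=1→J1  7|4|5
PS(6,0) f=2→J2  7|4|6
C(6,5) f=2→J2  7|4|7
R(6,1) f=1→J1  7|5|7
M = 3(7−1)−2·5−7 = 18−10−7 = 1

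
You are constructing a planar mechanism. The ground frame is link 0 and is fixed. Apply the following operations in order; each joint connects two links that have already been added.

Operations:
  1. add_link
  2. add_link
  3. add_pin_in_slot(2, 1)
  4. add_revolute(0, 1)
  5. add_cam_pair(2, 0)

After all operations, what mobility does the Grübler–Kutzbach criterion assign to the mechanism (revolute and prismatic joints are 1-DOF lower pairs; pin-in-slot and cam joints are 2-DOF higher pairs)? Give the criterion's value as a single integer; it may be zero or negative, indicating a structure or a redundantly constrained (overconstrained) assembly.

(L,J1,J2)=(1,0,0); link0 fixed
link1: (2,0,0)
link2: (3,0,0)
PS 2-1 [J2]: (3,0,1)
R 0-1 [J1]: (3,1,1)
C 2-0 [J2]: (3,1,2)
Grübler: 3·2 − 2·1 − 2 = 2

M = 2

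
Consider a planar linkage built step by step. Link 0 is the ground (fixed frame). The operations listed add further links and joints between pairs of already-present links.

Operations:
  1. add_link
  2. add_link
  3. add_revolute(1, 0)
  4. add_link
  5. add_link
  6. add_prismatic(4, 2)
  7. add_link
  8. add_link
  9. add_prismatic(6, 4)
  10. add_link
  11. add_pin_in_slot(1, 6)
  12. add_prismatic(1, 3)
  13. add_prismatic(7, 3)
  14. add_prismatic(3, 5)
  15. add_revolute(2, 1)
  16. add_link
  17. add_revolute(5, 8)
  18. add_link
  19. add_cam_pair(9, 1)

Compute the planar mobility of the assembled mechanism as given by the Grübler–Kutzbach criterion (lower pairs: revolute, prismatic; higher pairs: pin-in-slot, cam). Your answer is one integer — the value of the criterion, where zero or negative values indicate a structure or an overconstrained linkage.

M = 9

(L,J1,J2)=(1,0,0); link0 fixed
link1: (2,0,0)
link2: (3,0,0)
R 1-0 [J1]: (3,1,0)
link3: (4,1,0)
link4: (5,1,0)
P 4-2 [J1]: (5,2,0)
link5: (6,2,0)
link6: (7,2,0)
P 6-4 [J1]: (7,3,0)
link7: (8,3,0)
PS 1-6 [J2]: (8,3,1)
P 1-3 [J1]: (8,4,1)
P 7-3 [J1]: (8,5,1)
P 3-5 [J1]: (8,6,1)
R 2-1 [J1]: (8,7,1)
link8: (9,7,1)
R 5-8 [J1]: (9,8,1)
link9: (10,8,1)
C 9-1 [J2]: (10,8,2)
Grübler: 3·9 − 2·8 − 2 = 9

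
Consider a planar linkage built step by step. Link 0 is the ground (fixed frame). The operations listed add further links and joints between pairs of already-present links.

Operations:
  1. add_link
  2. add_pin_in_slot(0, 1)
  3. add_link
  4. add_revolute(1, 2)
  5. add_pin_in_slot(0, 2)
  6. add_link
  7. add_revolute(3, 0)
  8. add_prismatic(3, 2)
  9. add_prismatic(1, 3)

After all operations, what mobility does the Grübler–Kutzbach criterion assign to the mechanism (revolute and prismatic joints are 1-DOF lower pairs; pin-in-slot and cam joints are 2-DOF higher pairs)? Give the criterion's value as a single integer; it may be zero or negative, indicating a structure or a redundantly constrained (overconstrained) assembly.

M = -1

[1;0;0] (link 0 is ground)
L+ [2;0;0]
PS(0,1)∈J2 [2;0;1]
L+ [3;0;1]
R(1,2)∈J1 [3;1;1]
PS(0,2)∈J2 [3;1;2]
L+ [4;1;2]
R(3,0)∈J1 [4;2;2]
P(3,2)∈J1 [4;3;2]
P(1,3)∈J1 [4;4;2]
mobility = 9 − 8 − 2 = -1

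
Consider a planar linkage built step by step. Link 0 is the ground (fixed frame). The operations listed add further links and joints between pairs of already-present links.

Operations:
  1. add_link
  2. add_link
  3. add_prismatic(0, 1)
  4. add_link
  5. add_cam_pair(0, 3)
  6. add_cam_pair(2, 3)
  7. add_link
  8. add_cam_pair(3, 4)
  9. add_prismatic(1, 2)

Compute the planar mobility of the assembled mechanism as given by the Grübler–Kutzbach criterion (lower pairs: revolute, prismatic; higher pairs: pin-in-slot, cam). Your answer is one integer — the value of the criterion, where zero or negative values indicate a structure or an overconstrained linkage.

L=1 J1=0 J2=0
add link → L=2 J1=0 J2=0
add link → L=3 J1=0 J2=0
P@0,1 dof=1 J1 → L=3 J1=1 J2=0
add link → L=4 J1=1 J2=0
C@0,3 dof=2 J2 → L=4 J1=1 J2=1
C@2,3 dof=2 J2 → L=4 J1=1 J2=2
add link → L=5 J1=1 J2=2
C@3,4 dof=2 J2 → L=5 J1=1 J2=3
P@1,2 dof=1 J1 → L=5 J1=2 J2=3
M=3(L−1)−2J1−J2=3·4−2·2−3=5

M = 5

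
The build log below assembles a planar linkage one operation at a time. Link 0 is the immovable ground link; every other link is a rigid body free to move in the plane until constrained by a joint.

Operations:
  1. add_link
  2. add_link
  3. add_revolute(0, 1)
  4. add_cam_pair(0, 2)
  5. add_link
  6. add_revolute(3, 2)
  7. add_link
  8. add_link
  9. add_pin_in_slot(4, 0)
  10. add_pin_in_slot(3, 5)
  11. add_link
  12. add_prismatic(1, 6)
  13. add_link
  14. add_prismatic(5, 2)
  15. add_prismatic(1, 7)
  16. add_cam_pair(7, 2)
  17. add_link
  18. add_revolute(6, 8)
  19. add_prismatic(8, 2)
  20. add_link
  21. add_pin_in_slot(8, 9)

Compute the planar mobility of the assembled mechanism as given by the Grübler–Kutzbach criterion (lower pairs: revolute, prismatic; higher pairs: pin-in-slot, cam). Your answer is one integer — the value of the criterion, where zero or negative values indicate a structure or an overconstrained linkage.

M = 8

link 0 = ground. State L|J1|J2 = 1|0|0
+link1  2|0|0
+link2  3|0|0
R(0,1) f=1→J1  3|1|0
C(0,2) f=2→J2  3|1|1
+link3  4|1|1
R(3,2) f=1→J1  4|2|1
+link4  5|2|1
+link5  6|2|1
PS(4,0) f=2→J2  6|2|2
PS(3,5) f=2→J2  6|2|3
+link6  7|2|3
P(1,6) f=1→J1  7|3|3
+link7  8|3|3
P(5,2) f=1→J1  8|4|3
P(1,7) f=1→J1  8|5|3
C(7,2) f=2→J2  8|5|4
+link8  9|5|4
R(6,8) f=1→J1  9|6|4
P(8,2) f=1→J1  9|7|4
+link9  10|7|4
PS(8,9) f=2→J2  10|7|5
M = 3(10−1)−2·7−5 = 27−14−5 = 8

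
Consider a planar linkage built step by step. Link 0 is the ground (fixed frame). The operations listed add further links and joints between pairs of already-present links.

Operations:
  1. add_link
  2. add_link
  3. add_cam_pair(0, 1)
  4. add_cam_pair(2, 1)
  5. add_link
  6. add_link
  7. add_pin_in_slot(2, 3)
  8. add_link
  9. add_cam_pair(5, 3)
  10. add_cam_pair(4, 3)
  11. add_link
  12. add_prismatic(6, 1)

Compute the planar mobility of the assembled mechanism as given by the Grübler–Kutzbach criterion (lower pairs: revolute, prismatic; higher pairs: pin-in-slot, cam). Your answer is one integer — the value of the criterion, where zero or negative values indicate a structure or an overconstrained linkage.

M = 11

(L,J1,J2)=(1,0,0); link0 fixed
link1: (2,0,0)
link2: (3,0,0)
C 0-1 [J2]: (3,0,1)
C 2-1 [J2]: (3,0,2)
link3: (4,0,2)
link4: (5,0,2)
PS 2-3 [J2]: (5,0,3)
link5: (6,0,3)
C 5-3 [J2]: (6,0,4)
C 4-3 [J2]: (6,0,5)
link6: (7,0,5)
P 6-1 [J1]: (7,1,5)
Grübler: 3·6 − 2·1 − 5 = 11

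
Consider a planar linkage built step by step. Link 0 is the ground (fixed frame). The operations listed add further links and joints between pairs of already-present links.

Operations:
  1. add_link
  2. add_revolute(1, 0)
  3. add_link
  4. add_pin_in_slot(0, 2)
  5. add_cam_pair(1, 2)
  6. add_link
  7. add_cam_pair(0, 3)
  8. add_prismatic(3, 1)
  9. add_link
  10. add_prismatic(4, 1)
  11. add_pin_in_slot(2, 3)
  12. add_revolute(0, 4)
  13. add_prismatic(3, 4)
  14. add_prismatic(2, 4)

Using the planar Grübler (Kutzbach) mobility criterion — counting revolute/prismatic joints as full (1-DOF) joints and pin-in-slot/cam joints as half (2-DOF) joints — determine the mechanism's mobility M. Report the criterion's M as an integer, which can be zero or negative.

M = -4

(L,J1,J2)=(1,0,0); link0 fixed
link1: (2,0,0)
R 1-0 [J1]: (2,1,0)
link2: (3,1,0)
PS 0-2 [J2]: (3,1,1)
C 1-2 [J2]: (3,1,2)
link3: (4,1,2)
C 0-3 [J2]: (4,1,3)
P 3-1 [J1]: (4,2,3)
link4: (5,2,3)
P 4-1 [J1]: (5,3,3)
PS 2-3 [J2]: (5,3,4)
R 0-4 [J1]: (5,4,4)
P 3-4 [J1]: (5,5,4)
P 2-4 [J1]: (5,6,4)
Grübler: 3·4 − 2·6 − 4 = -4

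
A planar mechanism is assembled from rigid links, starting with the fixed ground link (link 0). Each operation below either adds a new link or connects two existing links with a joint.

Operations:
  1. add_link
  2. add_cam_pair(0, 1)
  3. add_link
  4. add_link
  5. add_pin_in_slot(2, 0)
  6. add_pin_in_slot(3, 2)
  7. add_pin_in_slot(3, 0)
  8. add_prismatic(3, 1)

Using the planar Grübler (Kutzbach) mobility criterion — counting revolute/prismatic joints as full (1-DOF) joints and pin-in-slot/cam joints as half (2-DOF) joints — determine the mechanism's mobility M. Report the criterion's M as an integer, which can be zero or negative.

M = 3

[1;0;0] (link 0 is ground)
L+ [2;0;0]
C(0,1)∈J2 [2;0;1]
L+ [3;0;1]
L+ [4;0;1]
PS(2,0)∈J2 [4;0;2]
PS(3,2)∈J2 [4;0;3]
PS(3,0)∈J2 [4;0;4]
P(3,1)∈J1 [4;1;4]
mobility = 9 − 2 − 4 = 3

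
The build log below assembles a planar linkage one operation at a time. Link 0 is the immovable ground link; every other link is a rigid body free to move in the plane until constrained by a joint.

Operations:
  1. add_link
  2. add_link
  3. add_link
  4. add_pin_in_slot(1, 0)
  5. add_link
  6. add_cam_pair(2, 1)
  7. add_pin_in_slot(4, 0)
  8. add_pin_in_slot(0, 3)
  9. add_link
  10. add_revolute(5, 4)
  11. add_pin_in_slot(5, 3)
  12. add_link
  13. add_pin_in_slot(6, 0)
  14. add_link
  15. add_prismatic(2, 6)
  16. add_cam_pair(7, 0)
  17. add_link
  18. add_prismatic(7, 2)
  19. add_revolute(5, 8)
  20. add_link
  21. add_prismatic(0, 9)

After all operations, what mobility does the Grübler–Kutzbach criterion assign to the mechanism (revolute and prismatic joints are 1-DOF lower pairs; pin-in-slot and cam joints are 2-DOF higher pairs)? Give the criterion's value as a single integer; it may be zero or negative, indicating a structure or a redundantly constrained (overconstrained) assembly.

L=1 J1=0 J2=0
add link → L=2 J1=0 J2=0
add link → L=3 J1=0 J2=0
add link → L=4 J1=0 J2=0
PS@1,0 dof=2 J2 → L=4 J1=0 J2=1
add link → L=5 J1=0 J2=1
C@2,1 dof=2 J2 → L=5 J1=0 J2=2
PS@4,0 dof=2 J2 → L=5 J1=0 J2=3
PS@0,3 dof=2 J2 → L=5 J1=0 J2=4
add link → L=6 J1=0 J2=4
R@5,4 dof=1 J1 → L=6 J1=1 J2=4
PS@5,3 dof=2 J2 → L=6 J1=1 J2=5
add link → L=7 J1=1 J2=5
PS@6,0 dof=2 J2 → L=7 J1=1 J2=6
add link → L=8 J1=1 J2=6
P@2,6 dof=1 J1 → L=8 J1=2 J2=6
C@7,0 dof=2 J2 → L=8 J1=2 J2=7
add link → L=9 J1=2 J2=7
P@7,2 dof=1 J1 → L=9 J1=3 J2=7
R@5,8 dof=1 J1 → L=9 J1=4 J2=7
add link → L=10 J1=4 J2=7
P@0,9 dof=1 J1 → L=10 J1=5 J2=7
M=3(L−1)−2J1−J2=3·9−2·5−7=10

M = 10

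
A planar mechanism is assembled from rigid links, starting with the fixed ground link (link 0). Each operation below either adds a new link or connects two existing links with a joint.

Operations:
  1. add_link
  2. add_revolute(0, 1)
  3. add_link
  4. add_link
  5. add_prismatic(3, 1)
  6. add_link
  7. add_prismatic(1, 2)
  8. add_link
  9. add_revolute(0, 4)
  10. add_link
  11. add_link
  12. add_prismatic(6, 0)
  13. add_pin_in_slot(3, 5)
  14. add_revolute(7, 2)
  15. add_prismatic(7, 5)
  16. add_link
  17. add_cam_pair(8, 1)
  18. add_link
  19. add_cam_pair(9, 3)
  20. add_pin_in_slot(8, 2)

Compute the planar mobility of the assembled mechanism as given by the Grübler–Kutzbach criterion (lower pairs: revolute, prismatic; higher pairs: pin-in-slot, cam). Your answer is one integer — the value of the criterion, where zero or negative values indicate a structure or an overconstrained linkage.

ground; <1,0,0>
#1 <2,0,0>
R:0↔1 J1 <2,1,0>
#2 <3,1,0>
#3 <4,1,0>
P:3↔1 J1 <4,2,0>
#4 <5,2,0>
P:1↔2 J1 <5,3,0>
#5 <6,3,0>
R:0↔4 J1 <6,4,0>
#6 <7,4,0>
#7 <8,4,0>
P:6↔0 J1 <8,5,0>
PS:3↔5 J2 <8,5,1>
R:7↔2 J1 <8,6,1>
P:7↔5 J1 <8,7,1>
#8 <9,7,1>
C:8↔1 J2 <9,7,2>
#9 <10,7,2>
C:9↔3 J2 <10,7,3>
PS:8↔2 J2 <10,7,4>
3×9 − 2×7 − 1×4 = 9

M = 9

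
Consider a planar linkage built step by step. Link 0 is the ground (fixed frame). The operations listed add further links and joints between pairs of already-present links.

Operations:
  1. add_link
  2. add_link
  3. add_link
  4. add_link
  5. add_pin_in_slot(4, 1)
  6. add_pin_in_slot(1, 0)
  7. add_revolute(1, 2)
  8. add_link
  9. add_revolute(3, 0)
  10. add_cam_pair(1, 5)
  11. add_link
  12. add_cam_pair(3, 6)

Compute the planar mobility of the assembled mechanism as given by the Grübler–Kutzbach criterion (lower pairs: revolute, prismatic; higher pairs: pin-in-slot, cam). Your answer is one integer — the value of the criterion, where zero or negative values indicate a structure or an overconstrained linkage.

M = 10

ground; <1,0,0>
#1 <2,0,0>
#2 <3,0,0>
#3 <4,0,0>
#4 <5,0,0>
PS:4↔1 J2 <5,0,1>
PS:1↔0 J2 <5,0,2>
R:1↔2 J1 <5,1,2>
#5 <6,1,2>
R:3↔0 J1 <6,2,2>
C:1↔5 J2 <6,2,3>
#6 <7,2,3>
C:3↔6 J2 <7,2,4>
3×6 − 2×2 − 1×4 = 10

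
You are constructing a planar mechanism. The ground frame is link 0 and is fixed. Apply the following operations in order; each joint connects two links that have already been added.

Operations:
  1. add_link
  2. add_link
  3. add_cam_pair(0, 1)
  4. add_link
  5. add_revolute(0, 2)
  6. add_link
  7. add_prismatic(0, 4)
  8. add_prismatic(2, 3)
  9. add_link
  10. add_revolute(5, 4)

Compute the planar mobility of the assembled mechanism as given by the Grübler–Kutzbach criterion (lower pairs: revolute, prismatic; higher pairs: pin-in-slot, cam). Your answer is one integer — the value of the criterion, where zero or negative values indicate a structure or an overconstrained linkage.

M = 6

ground; <1,0,0>
#1 <2,0,0>
#2 <3,0,0>
C:0↔1 J2 <3,0,1>
#3 <4,0,1>
R:0↔2 J1 <4,1,1>
#4 <5,1,1>
P:0↔4 J1 <5,2,1>
P:2↔3 J1 <5,3,1>
#5 <6,3,1>
R:5↔4 J1 <6,4,1>
3×5 − 2×4 − 1×1 = 6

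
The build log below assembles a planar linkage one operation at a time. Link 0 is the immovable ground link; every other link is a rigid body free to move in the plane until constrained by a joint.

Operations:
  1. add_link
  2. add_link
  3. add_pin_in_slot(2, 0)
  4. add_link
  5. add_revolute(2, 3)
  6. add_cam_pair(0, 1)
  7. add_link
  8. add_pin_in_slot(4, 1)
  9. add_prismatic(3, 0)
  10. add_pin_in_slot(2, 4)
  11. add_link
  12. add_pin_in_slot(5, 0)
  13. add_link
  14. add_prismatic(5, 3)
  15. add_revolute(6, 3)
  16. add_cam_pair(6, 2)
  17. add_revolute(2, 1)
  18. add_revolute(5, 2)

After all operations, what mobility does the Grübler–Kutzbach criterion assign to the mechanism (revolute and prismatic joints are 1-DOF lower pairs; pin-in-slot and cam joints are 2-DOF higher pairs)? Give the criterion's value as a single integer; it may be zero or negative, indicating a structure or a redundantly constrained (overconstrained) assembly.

M = 0

ground; <1,0,0>
#1 <2,0,0>
#2 <3,0,0>
PS:2↔0 J2 <3,0,1>
#3 <4,0,1>
R:2↔3 J1 <4,1,1>
C:0↔1 J2 <4,1,2>
#4 <5,1,2>
PS:4↔1 J2 <5,1,3>
P:3↔0 J1 <5,2,3>
PS:2↔4 J2 <5,2,4>
#5 <6,2,4>
PS:5↔0 J2 <6,2,5>
#6 <7,2,5>
P:5↔3 J1 <7,3,5>
R:6↔3 J1 <7,4,5>
C:6↔2 J2 <7,4,6>
R:2↔1 J1 <7,5,6>
R:5↔2 J1 <7,6,6>
3×6 − 2×6 − 1×6 = 0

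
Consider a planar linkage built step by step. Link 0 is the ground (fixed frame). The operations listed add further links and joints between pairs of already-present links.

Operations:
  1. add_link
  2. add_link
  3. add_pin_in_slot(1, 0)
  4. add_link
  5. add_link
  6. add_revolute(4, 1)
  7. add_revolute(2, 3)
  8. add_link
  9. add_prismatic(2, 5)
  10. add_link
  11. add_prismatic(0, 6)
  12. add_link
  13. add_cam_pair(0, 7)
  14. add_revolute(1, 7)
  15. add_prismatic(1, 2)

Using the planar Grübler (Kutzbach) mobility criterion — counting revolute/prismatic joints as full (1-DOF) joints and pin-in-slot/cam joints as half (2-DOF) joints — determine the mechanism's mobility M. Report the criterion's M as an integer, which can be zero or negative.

ground; <1,0,0>
#1 <2,0,0>
#2 <3,0,0>
PS:1↔0 J2 <3,0,1>
#3 <4,0,1>
#4 <5,0,1>
R:4↔1 J1 <5,1,1>
R:2↔3 J1 <5,2,1>
#5 <6,2,1>
P:2↔5 J1 <6,3,1>
#6 <7,3,1>
P:0↔6 J1 <7,4,1>
#7 <8,4,1>
C:0↔7 J2 <8,4,2>
R:1↔7 J1 <8,5,2>
P:1↔2 J1 <8,6,2>
3×7 − 2×6 − 1×2 = 7

M = 7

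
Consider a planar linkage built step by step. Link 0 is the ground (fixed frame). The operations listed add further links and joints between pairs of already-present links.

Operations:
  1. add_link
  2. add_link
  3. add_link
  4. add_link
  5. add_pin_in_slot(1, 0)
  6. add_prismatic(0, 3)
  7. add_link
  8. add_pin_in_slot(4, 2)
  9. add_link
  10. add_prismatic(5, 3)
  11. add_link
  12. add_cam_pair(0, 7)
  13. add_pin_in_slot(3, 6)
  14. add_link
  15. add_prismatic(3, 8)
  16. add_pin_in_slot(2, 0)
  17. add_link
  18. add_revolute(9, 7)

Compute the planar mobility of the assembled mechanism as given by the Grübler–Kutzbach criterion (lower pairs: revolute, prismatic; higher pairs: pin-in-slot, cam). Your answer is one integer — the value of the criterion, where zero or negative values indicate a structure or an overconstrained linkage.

ground; <1,0,0>
#1 <2,0,0>
#2 <3,0,0>
#3 <4,0,0>
#4 <5,0,0>
PS:1↔0 J2 <5,0,1>
P:0↔3 J1 <5,1,1>
#5 <6,1,1>
PS:4↔2 J2 <6,1,2>
#6 <7,1,2>
P:5↔3 J1 <7,2,2>
#7 <8,2,2>
C:0↔7 J2 <8,2,3>
PS:3↔6 J2 <8,2,4>
#8 <9,2,4>
P:3↔8 J1 <9,3,4>
PS:2↔0 J2 <9,3,5>
#9 <10,3,5>
R:9↔7 J1 <10,4,5>
3×9 − 2×4 − 1×5 = 14

M = 14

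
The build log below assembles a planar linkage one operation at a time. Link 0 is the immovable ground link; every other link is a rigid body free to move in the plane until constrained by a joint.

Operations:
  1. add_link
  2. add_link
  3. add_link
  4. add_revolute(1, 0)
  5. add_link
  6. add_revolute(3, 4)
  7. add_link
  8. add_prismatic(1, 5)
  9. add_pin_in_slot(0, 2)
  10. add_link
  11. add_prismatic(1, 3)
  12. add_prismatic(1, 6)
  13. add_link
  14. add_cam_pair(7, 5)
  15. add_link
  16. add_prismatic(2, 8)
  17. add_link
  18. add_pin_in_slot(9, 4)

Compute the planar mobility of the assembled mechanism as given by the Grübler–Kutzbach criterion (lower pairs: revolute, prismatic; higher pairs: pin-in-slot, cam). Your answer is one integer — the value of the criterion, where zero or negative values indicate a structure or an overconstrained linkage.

L=1 J1=0 J2=0
add link → L=2 J1=0 J2=0
add link → L=3 J1=0 J2=0
add link → L=4 J1=0 J2=0
R@1,0 dof=1 J1 → L=4 J1=1 J2=0
add link → L=5 J1=1 J2=0
R@3,4 dof=1 J1 → L=5 J1=2 J2=0
add link → L=6 J1=2 J2=0
P@1,5 dof=1 J1 → L=6 J1=3 J2=0
PS@0,2 dof=2 J2 → L=6 J1=3 J2=1
add link → L=7 J1=3 J2=1
P@1,3 dof=1 J1 → L=7 J1=4 J2=1
P@1,6 dof=1 J1 → L=7 J1=5 J2=1
add link → L=8 J1=5 J2=1
C@7,5 dof=2 J2 → L=8 J1=5 J2=2
add link → L=9 J1=5 J2=2
P@2,8 dof=1 J1 → L=9 J1=6 J2=2
add link → L=10 J1=6 J2=2
PS@9,4 dof=2 J2 → L=10 J1=6 J2=3
M=3(L−1)−2J1−J2=3·9−2·6−3=12

M = 12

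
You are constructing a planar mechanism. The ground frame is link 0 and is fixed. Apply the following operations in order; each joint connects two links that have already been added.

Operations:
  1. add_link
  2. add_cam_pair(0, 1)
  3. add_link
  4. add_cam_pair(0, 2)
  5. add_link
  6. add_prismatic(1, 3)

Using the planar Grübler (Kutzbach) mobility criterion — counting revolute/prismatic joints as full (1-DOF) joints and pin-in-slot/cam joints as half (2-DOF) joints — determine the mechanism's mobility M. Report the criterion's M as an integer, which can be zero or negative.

M = 5

L=1 J1=0 J2=0
add link → L=2 J1=0 J2=0
C@0,1 dof=2 J2 → L=2 J1=0 J2=1
add link → L=3 J1=0 J2=1
C@0,2 dof=2 J2 → L=3 J1=0 J2=2
add link → L=4 J1=0 J2=2
P@1,3 dof=1 J1 → L=4 J1=1 J2=2
M=3(L−1)−2J1−J2=3·3−2·1−2=5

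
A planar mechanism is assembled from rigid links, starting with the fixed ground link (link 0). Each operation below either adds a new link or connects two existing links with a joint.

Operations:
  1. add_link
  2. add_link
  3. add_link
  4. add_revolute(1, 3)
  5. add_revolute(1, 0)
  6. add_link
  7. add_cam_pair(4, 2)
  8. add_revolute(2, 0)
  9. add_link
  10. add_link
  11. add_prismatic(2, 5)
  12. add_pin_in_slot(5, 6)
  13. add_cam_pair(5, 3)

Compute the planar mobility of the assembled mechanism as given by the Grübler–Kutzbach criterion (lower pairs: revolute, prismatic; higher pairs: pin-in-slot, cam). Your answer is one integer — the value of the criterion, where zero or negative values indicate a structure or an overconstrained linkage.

M = 7

(L,J1,J2)=(1,0,0); link0 fixed
link1: (2,0,0)
link2: (3,0,0)
link3: (4,0,0)
R 1-3 [J1]: (4,1,0)
R 1-0 [J1]: (4,2,0)
link4: (5,2,0)
C 4-2 [J2]: (5,2,1)
R 2-0 [J1]: (5,3,1)
link5: (6,3,1)
link6: (7,3,1)
P 2-5 [J1]: (7,4,1)
PS 5-6 [J2]: (7,4,2)
C 5-3 [J2]: (7,4,3)
Grübler: 3·6 − 2·4 − 3 = 7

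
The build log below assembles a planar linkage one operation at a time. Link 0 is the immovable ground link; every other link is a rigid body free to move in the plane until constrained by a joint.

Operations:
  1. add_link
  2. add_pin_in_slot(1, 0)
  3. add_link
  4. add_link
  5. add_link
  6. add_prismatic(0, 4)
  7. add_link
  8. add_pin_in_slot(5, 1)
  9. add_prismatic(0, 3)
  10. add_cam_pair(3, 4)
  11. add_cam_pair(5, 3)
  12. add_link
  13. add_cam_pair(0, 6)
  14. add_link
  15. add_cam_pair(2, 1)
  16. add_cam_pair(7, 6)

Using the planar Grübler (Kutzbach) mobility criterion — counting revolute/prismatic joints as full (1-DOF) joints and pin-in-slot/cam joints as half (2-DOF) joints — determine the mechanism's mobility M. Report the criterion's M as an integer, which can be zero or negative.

[1;0;0] (link 0 is ground)
L+ [2;0;0]
PS(1,0)∈J2 [2;0;1]
L+ [3;0;1]
L+ [4;0;1]
L+ [5;0;1]
P(0,4)∈J1 [5;1;1]
L+ [6;1;1]
PS(5,1)∈J2 [6;1;2]
P(0,3)∈J1 [6;2;2]
C(3,4)∈J2 [6;2;3]
C(5,3)∈J2 [6;2;4]
L+ [7;2;4]
C(0,6)∈J2 [7;2;5]
L+ [8;2;5]
C(2,1)∈J2 [8;2;6]
C(7,6)∈J2 [8;2;7]
mobility = 21 − 4 − 7 = 10

M = 10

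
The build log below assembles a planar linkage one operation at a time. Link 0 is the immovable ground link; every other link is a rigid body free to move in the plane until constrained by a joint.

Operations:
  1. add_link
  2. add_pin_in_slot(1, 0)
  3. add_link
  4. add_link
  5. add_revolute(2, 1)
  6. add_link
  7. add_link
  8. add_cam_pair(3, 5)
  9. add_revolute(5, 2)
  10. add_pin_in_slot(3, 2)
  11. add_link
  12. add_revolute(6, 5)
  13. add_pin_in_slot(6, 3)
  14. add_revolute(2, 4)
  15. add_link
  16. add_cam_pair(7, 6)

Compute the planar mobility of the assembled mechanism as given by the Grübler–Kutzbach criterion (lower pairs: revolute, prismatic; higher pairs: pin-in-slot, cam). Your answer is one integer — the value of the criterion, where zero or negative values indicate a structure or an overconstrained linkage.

M = 8

[1;0;0] (link 0 is ground)
L+ [2;0;0]
PS(1,0)∈J2 [2;0;1]
L+ [3;0;1]
L+ [4;0;1]
R(2,1)∈J1 [4;1;1]
L+ [5;1;1]
L+ [6;1;1]
C(3,5)∈J2 [6;1;2]
R(5,2)∈J1 [6;2;2]
PS(3,2)∈J2 [6;2;3]
L+ [7;2;3]
R(6,5)∈J1 [7;3;3]
PS(6,3)∈J2 [7;3;4]
R(2,4)∈J1 [7;4;4]
L+ [8;4;4]
C(7,6)∈J2 [8;4;5]
mobility = 21 − 8 − 5 = 8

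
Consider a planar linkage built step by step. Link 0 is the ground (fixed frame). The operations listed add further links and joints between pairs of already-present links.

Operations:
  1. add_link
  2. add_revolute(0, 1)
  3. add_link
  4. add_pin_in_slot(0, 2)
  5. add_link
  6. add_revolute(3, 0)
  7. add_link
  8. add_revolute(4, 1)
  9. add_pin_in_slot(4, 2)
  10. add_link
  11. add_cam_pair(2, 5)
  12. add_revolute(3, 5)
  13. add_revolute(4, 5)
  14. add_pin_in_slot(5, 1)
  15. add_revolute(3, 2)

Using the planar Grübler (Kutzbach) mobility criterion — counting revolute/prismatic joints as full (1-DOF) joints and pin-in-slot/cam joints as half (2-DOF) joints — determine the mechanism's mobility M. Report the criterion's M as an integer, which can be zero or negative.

M = -1

ground; <1,0,0>
#1 <2,0,0>
R:0↔1 J1 <2,1,0>
#2 <3,1,0>
PS:0↔2 J2 <3,1,1>
#3 <4,1,1>
R:3↔0 J1 <4,2,1>
#4 <5,2,1>
R:4↔1 J1 <5,3,1>
PS:4↔2 J2 <5,3,2>
#5 <6,3,2>
C:2↔5 J2 <6,3,3>
R:3↔5 J1 <6,4,3>
R:4↔5 J1 <6,5,3>
PS:5↔1 J2 <6,5,4>
R:3↔2 J1 <6,6,4>
3×5 − 2×6 − 1×4 = -1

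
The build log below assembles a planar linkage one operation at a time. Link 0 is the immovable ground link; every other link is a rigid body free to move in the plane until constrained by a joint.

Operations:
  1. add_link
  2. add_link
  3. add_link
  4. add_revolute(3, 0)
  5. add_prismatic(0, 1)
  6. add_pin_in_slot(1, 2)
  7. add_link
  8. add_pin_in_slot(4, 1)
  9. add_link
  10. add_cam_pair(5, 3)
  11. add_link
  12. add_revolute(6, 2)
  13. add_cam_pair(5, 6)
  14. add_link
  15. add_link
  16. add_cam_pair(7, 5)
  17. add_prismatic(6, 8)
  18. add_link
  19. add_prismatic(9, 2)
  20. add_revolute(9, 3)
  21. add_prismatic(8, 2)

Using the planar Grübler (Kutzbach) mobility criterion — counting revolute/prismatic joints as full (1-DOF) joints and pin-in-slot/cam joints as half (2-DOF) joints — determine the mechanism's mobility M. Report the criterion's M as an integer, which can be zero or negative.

ground; <1,0,0>
#1 <2,0,0>
#2 <3,0,0>
#3 <4,0,0>
R:3↔0 J1 <4,1,0>
P:0↔1 J1 <4,2,0>
PS:1↔2 J2 <4,2,1>
#4 <5,2,1>
PS:4↔1 J2 <5,2,2>
#5 <6,2,2>
C:5↔3 J2 <6,2,3>
#6 <7,2,3>
R:6↔2 J1 <7,3,3>
C:5↔6 J2 <7,3,4>
#7 <8,3,4>
#8 <9,3,4>
C:7↔5 J2 <9,3,5>
P:6↔8 J1 <9,4,5>
#9 <10,4,5>
P:9↔2 J1 <10,5,5>
R:9↔3 J1 <10,6,5>
P:8↔2 J1 <10,7,5>
3×9 − 2×7 − 1×5 = 8

M = 8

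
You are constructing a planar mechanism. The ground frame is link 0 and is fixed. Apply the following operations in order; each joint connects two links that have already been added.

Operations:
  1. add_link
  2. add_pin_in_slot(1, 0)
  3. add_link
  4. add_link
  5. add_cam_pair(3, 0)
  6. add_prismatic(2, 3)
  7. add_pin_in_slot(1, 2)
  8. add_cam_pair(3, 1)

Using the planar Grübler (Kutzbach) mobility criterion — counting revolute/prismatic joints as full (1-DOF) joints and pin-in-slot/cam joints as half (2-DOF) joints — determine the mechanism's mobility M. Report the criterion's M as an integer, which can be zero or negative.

M = 3

[1;0;0] (link 0 is ground)
L+ [2;0;0]
PS(1,0)∈J2 [2;0;1]
L+ [3;0;1]
L+ [4;0;1]
C(3,0)∈J2 [4;0;2]
P(2,3)∈J1 [4;1;2]
PS(1,2)∈J2 [4;1;3]
C(3,1)∈J2 [4;1;4]
mobility = 9 − 2 − 4 = 3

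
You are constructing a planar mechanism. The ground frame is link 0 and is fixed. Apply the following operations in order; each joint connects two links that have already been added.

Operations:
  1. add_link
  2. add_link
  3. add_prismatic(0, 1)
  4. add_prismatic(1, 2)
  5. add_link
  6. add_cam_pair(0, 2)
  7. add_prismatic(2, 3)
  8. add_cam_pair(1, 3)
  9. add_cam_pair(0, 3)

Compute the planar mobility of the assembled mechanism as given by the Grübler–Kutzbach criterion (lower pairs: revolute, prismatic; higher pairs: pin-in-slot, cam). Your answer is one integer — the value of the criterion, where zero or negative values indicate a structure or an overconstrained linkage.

M = 0

(L,J1,J2)=(1,0,0); link0 fixed
link1: (2,0,0)
link2: (3,0,0)
P 0-1 [J1]: (3,1,0)
P 1-2 [J1]: (3,2,0)
link3: (4,2,0)
C 0-2 [J2]: (4,2,1)
P 2-3 [J1]: (4,3,1)
C 1-3 [J2]: (4,3,2)
C 0-3 [J2]: (4,3,3)
Grübler: 3·3 − 2·3 − 3 = 0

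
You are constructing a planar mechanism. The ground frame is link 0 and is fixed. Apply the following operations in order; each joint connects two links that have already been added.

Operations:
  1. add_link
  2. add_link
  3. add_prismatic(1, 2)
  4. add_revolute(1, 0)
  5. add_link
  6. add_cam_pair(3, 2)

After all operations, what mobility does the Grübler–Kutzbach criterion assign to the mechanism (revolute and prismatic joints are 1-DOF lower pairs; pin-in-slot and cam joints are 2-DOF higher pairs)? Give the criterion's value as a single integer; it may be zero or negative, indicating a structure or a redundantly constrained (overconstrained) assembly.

ground; <1,0,0>
#1 <2,0,0>
#2 <3,0,0>
P:1↔2 J1 <3,1,0>
R:1↔0 J1 <3,2,0>
#3 <4,2,0>
C:3↔2 J2 <4,2,1>
3×3 − 2×2 − 1×1 = 4

M = 4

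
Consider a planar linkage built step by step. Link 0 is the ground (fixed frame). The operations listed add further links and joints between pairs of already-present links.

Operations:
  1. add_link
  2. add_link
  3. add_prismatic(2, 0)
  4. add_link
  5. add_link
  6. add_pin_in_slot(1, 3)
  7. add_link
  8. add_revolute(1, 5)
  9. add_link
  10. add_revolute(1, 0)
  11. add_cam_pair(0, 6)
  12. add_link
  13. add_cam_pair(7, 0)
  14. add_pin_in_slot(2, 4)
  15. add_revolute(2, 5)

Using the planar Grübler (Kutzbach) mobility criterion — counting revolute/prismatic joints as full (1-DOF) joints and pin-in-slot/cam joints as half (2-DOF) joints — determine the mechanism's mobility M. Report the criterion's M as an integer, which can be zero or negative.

M = 9

(L,J1,J2)=(1,0,0); link0 fixed
link1: (2,0,0)
link2: (3,0,0)
P 2-0 [J1]: (3,1,0)
link3: (4,1,0)
link4: (5,1,0)
PS 1-3 [J2]: (5,1,1)
link5: (6,1,1)
R 1-5 [J1]: (6,2,1)
link6: (7,2,1)
R 1-0 [J1]: (7,3,1)
C 0-6 [J2]: (7,3,2)
link7: (8,3,2)
C 7-0 [J2]: (8,3,3)
PS 2-4 [J2]: (8,3,4)
R 2-5 [J1]: (8,4,4)
Grübler: 3·7 − 2·4 − 4 = 9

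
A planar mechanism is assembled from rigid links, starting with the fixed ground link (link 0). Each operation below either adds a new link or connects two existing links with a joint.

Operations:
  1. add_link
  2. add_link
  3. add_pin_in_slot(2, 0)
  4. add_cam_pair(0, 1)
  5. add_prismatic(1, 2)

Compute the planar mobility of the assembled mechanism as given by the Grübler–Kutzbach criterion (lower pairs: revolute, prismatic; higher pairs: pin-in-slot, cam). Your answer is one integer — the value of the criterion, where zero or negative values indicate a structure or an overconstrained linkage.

M = 2

L=1 J1=0 J2=0
add link → L=2 J1=0 J2=0
add link → L=3 J1=0 J2=0
PS@2,0 dof=2 J2 → L=3 J1=0 J2=1
C@0,1 dof=2 J2 → L=3 J1=0 J2=2
P@1,2 dof=1 J1 → L=3 J1=1 J2=2
M=3(L−1)−2J1−J2=3·2−2·1−2=2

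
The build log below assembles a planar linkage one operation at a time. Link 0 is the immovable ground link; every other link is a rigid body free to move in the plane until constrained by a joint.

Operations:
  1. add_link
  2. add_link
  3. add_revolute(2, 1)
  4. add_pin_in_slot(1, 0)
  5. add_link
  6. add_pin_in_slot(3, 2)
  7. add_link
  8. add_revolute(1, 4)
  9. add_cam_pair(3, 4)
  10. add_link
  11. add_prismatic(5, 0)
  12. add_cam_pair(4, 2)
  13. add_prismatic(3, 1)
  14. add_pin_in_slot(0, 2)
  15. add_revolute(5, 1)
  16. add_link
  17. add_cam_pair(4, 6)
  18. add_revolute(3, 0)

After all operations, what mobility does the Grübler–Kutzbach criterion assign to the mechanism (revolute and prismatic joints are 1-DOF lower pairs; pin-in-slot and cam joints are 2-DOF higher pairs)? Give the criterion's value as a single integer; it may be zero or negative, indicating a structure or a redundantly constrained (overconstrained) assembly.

M = 0

(L,J1,J2)=(1,0,0); link0 fixed
link1: (2,0,0)
link2: (3,0,0)
R 2-1 [J1]: (3,1,0)
PS 1-0 [J2]: (3,1,1)
link3: (4,1,1)
PS 3-2 [J2]: (4,1,2)
link4: (5,1,2)
R 1-4 [J1]: (5,2,2)
C 3-4 [J2]: (5,2,3)
link5: (6,2,3)
P 5-0 [J1]: (6,3,3)
C 4-2 [J2]: (6,3,4)
P 3-1 [J1]: (6,4,4)
PS 0-2 [J2]: (6,4,5)
R 5-1 [J1]: (6,5,5)
link6: (7,5,5)
C 4-6 [J2]: (7,5,6)
R 3-0 [J1]: (7,6,6)
Grübler: 3·6 − 2·6 − 6 = 0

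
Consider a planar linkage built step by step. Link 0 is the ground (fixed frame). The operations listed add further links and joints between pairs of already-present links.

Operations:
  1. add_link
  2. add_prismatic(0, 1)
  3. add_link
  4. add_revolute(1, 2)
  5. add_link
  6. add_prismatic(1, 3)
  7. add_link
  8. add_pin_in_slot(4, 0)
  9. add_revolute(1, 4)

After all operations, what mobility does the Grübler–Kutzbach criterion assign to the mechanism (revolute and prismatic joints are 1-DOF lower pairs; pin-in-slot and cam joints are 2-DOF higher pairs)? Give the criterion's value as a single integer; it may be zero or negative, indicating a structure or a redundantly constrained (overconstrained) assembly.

M = 3

(L,J1,J2)=(1,0,0); link0 fixed
link1: (2,0,0)
P 0-1 [J1]: (2,1,0)
link2: (3,1,0)
R 1-2 [J1]: (3,2,0)
link3: (4,2,0)
P 1-3 [J1]: (4,3,0)
link4: (5,3,0)
PS 4-0 [J2]: (5,3,1)
R 1-4 [J1]: (5,4,1)
Grübler: 3·4 − 2·4 − 1 = 3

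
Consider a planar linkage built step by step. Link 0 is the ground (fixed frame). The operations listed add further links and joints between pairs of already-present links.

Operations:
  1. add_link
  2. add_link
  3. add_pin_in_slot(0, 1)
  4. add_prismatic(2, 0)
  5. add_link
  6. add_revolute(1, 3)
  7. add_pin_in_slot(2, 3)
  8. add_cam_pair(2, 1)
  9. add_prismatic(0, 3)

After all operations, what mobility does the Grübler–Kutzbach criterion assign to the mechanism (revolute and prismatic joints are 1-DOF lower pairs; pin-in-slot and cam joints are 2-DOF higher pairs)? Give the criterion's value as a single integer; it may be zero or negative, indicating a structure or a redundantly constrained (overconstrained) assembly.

link 0 = ground. State L|J1|J2 = 1|0|0
+link1  2|0|0
+link2  3|0|0
PS(0,1) f=2→J2  3|0|1
P(2,0) f=1→J1  3|1|1
+link3  4|1|1
R(1,3) f=1→J1  4|2|1
PS(2,3) f=2→J2  4|2|2
C(2,1) f=2→J2  4|2|3
P(0,3) f=1→J1  4|3|3
M = 3(4−1)−2·3−3 = 9−6−3 = 0

M = 0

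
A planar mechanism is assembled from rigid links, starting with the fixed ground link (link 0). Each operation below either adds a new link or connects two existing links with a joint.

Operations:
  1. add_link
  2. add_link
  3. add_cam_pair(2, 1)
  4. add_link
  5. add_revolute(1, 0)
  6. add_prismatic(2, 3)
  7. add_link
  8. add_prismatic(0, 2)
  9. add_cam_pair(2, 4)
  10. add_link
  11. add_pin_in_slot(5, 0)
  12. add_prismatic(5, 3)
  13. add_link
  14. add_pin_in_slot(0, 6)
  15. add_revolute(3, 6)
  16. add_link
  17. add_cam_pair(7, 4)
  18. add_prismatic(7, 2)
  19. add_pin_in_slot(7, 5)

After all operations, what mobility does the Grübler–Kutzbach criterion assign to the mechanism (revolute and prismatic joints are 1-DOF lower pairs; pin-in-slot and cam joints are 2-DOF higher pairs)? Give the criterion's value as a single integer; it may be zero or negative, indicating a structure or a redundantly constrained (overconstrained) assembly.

M = 3

(L,J1,J2)=(1,0,0); link0 fixed
link1: (2,0,0)
link2: (3,0,0)
C 2-1 [J2]: (3,0,1)
link3: (4,0,1)
R 1-0 [J1]: (4,1,1)
P 2-3 [J1]: (4,2,1)
link4: (5,2,1)
P 0-2 [J1]: (5,3,1)
C 2-4 [J2]: (5,3,2)
link5: (6,3,2)
PS 5-0 [J2]: (6,3,3)
P 5-3 [J1]: (6,4,3)
link6: (7,4,3)
PS 0-6 [J2]: (7,4,4)
R 3-6 [J1]: (7,5,4)
link7: (8,5,4)
C 7-4 [J2]: (8,5,5)
P 7-2 [J1]: (8,6,5)
PS 7-5 [J2]: (8,6,6)
Grübler: 3·7 − 2·6 − 6 = 3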